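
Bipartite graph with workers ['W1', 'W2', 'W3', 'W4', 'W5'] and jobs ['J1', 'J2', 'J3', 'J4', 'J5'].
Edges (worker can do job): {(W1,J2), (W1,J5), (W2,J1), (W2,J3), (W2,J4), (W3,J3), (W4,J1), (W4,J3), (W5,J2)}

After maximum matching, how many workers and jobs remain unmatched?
Unmatched: 0 workers, 0 jobs

Maximum matching size: 5
Workers: 5 total, 5 matched, 0 unmatched
Jobs: 5 total, 5 matched, 0 unmatched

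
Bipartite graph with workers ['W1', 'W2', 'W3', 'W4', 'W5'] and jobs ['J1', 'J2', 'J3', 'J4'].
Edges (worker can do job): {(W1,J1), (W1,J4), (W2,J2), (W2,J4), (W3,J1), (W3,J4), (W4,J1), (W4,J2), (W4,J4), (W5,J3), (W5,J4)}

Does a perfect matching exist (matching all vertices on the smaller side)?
Yes, perfect matching exists (size 4)

Perfect matching: {(W1,J1), (W3,J4), (W4,J2), (W5,J3)}
All 4 vertices on the smaller side are matched.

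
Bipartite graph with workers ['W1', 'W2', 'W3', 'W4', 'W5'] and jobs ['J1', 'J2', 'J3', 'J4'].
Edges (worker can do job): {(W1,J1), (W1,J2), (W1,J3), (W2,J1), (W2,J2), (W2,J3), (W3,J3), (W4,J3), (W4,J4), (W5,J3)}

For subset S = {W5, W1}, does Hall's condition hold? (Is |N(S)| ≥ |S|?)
Yes: |N(S)| = 3, |S| = 2

Subset S = {W5, W1}
Neighbors N(S) = {J1, J2, J3}

|N(S)| = 3, |S| = 2
Hall's condition: |N(S)| ≥ |S| is satisfied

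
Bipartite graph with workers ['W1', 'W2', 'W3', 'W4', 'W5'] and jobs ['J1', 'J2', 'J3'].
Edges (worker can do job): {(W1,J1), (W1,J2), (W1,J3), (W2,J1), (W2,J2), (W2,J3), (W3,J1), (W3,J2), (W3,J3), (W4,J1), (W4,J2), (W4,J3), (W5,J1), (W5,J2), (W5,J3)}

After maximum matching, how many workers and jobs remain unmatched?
Unmatched: 2 workers, 0 jobs

Maximum matching size: 3
Workers: 5 total, 3 matched, 2 unmatched
Jobs: 3 total, 3 matched, 0 unmatched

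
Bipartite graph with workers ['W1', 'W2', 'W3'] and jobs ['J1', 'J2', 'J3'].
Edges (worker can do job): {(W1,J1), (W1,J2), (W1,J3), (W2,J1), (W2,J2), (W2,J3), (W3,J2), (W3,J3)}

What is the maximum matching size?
Maximum matching size = 3

Maximum matching: {(W1,J1), (W2,J2), (W3,J3)}
Size: 3

This assigns 3 workers to 3 distinct jobs.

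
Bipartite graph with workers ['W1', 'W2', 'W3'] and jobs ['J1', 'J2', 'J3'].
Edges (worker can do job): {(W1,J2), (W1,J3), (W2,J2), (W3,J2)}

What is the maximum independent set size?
Maximum independent set = 4

By König's theorem:
- Min vertex cover = Max matching = 2
- Max independent set = Total vertices - Min vertex cover
- Max independent set = 6 - 2 = 4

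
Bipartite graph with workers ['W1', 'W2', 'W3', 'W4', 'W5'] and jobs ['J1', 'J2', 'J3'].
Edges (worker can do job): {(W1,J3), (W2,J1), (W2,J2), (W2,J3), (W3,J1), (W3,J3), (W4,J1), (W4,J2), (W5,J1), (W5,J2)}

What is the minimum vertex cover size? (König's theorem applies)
Minimum vertex cover size = 3

By König's theorem: in bipartite graphs,
min vertex cover = max matching = 3

Maximum matching has size 3, so minimum vertex cover also has size 3.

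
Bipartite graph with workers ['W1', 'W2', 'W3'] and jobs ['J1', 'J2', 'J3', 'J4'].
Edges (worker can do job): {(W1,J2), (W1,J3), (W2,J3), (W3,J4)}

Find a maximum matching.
Matching: {(W1,J2), (W2,J3), (W3,J4)}

Maximum matching (size 3):
  W1 → J2
  W2 → J3
  W3 → J4

Each worker is assigned to at most one job, and each job to at most one worker.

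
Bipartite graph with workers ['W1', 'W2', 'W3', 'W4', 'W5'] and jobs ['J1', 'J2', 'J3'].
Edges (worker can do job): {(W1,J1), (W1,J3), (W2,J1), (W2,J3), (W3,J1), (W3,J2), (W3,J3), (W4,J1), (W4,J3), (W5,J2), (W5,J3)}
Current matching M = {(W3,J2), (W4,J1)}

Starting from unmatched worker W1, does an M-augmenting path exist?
Yes: W1 → J1 → W4 → J3

An M-augmenting path alternates non-matching / matching edges, starting and ending at unmatched vertices.
Path: W1 → J1 → W4 → J3
(J3 is unmatched in M, so the path is augmenting.)
Flipping edges along this path would increase |M| from 2 to 3.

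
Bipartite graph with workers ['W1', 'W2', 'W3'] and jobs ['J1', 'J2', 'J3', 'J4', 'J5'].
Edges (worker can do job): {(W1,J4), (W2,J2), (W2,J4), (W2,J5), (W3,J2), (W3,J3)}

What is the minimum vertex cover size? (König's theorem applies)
Minimum vertex cover size = 3

By König's theorem: in bipartite graphs,
min vertex cover = max matching = 3

Maximum matching has size 3, so minimum vertex cover also has size 3.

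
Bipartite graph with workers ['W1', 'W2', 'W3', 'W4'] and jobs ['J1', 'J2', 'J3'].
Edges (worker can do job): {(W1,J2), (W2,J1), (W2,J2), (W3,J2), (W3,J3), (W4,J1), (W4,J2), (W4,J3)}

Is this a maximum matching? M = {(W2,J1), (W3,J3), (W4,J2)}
Yes, size 3 is maximum

Proposed matching has size 3.
Maximum matching size for this graph: 3.

This is a maximum matching.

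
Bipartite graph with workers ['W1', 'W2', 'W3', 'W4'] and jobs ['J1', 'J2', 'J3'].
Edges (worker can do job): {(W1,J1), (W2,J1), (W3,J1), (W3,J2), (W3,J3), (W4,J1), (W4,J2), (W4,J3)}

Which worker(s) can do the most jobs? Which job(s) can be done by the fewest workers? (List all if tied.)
Most versatile: W3, W4 (3 jobs); Least covered: J2, J3 (2 workers)

Worker degrees (jobs they can do): W1:1, W2:1, W3:3, W4:3
Job degrees (workers who can do it): J1:4, J2:2, J3:2

Maximum worker degree is 3, achieved by: W3, W4
Minimum job degree is 2, achieved by: J2, J3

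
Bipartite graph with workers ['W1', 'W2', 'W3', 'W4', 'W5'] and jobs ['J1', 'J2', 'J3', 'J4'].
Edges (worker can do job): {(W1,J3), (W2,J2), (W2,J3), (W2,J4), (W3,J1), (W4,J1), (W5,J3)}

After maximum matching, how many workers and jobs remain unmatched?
Unmatched: 2 workers, 1 jobs

Maximum matching size: 3
Workers: 5 total, 3 matched, 2 unmatched
Jobs: 4 total, 3 matched, 1 unmatched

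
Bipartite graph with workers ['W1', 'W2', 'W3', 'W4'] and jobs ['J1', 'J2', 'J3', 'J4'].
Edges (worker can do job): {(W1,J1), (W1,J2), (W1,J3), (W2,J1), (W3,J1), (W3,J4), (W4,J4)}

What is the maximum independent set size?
Maximum independent set = 5

By König's theorem:
- Min vertex cover = Max matching = 3
- Max independent set = Total vertices - Min vertex cover
- Max independent set = 8 - 3 = 5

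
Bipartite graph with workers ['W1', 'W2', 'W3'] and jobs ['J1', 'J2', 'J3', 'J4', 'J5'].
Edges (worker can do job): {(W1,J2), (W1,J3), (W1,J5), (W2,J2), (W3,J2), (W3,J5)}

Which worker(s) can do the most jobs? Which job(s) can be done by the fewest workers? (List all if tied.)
Most versatile: W1 (3 jobs); Least covered: J1, J4 (0 workers)

Worker degrees (jobs they can do): W1:3, W2:1, W3:2
Job degrees (workers who can do it): J1:0, J2:3, J3:1, J4:0, J5:2

Maximum worker degree is 3, achieved by: W1
Minimum job degree is 0, achieved by: J1, J4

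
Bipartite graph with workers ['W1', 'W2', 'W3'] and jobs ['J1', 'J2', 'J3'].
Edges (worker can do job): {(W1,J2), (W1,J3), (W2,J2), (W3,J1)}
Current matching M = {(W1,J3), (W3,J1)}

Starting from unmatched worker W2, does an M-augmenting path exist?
Yes: W2 → J2

An M-augmenting path alternates non-matching / matching edges, starting and ending at unmatched vertices.
Path: W2 → J2
(J2 is unmatched in M, so the path is augmenting.)
Flipping edges along this path would increase |M| from 2 to 3.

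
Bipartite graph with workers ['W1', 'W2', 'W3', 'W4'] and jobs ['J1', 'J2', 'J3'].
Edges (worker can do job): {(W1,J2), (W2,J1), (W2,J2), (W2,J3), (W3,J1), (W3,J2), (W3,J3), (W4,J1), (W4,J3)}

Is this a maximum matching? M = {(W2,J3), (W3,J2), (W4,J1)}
Yes, size 3 is maximum

Proposed matching has size 3.
Maximum matching size for this graph: 3.

This is a maximum matching.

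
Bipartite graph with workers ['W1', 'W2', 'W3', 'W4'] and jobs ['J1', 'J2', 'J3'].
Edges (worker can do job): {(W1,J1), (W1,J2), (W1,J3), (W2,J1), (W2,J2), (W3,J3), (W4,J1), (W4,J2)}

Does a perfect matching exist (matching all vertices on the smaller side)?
Yes, perfect matching exists (size 3)

Perfect matching: {(W1,J1), (W3,J3), (W4,J2)}
All 3 vertices on the smaller side are matched.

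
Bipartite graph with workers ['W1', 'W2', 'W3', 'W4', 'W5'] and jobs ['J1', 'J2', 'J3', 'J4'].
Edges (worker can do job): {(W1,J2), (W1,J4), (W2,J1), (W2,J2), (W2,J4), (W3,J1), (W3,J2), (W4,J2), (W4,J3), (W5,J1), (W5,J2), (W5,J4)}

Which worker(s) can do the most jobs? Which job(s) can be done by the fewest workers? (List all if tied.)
Most versatile: W2, W5 (3 jobs); Least covered: J3 (1 workers)

Worker degrees (jobs they can do): W1:2, W2:3, W3:2, W4:2, W5:3
Job degrees (workers who can do it): J1:3, J2:5, J3:1, J4:3

Maximum worker degree is 3, achieved by: W2, W5
Minimum job degree is 1, achieved by: J3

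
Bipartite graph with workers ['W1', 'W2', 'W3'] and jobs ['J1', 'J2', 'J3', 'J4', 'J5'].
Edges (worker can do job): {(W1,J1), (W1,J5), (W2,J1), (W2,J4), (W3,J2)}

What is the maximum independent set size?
Maximum independent set = 5

By König's theorem:
- Min vertex cover = Max matching = 3
- Max independent set = Total vertices - Min vertex cover
- Max independent set = 8 - 3 = 5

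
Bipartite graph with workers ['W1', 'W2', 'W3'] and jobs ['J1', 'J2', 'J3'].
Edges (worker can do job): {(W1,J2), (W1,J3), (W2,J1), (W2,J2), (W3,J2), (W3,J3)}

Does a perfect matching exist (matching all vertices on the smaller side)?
Yes, perfect matching exists (size 3)

Perfect matching: {(W1,J2), (W2,J1), (W3,J3)}
All 3 vertices on the smaller side are matched.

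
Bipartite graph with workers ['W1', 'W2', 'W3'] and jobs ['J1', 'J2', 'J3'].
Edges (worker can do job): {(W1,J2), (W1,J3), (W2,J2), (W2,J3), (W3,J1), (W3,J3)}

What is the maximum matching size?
Maximum matching size = 3

Maximum matching: {(W1,J2), (W2,J3), (W3,J1)}
Size: 3

This assigns 3 workers to 3 distinct jobs.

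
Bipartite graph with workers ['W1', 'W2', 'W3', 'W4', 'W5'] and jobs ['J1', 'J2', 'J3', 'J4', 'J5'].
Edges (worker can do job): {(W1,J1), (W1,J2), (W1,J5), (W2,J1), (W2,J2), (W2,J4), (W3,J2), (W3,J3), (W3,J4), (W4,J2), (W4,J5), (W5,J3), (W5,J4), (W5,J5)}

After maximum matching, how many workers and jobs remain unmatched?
Unmatched: 0 workers, 0 jobs

Maximum matching size: 5
Workers: 5 total, 5 matched, 0 unmatched
Jobs: 5 total, 5 matched, 0 unmatched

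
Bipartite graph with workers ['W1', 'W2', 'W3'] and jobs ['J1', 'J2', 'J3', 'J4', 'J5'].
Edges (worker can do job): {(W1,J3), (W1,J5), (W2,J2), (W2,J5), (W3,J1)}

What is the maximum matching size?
Maximum matching size = 3

Maximum matching: {(W1,J5), (W2,J2), (W3,J1)}
Size: 3

This assigns 3 workers to 3 distinct jobs.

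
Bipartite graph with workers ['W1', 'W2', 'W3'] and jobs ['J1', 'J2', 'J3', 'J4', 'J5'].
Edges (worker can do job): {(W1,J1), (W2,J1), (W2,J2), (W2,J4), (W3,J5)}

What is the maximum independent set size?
Maximum independent set = 5

By König's theorem:
- Min vertex cover = Max matching = 3
- Max independent set = Total vertices - Min vertex cover
- Max independent set = 8 - 3 = 5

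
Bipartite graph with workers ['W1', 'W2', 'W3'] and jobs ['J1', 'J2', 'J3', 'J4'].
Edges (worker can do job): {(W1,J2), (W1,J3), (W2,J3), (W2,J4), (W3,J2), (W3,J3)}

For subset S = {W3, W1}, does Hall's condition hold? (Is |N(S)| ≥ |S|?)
Yes: |N(S)| = 2, |S| = 2

Subset S = {W3, W1}
Neighbors N(S) = {J2, J3}

|N(S)| = 2, |S| = 2
Hall's condition: |N(S)| ≥ |S| is satisfied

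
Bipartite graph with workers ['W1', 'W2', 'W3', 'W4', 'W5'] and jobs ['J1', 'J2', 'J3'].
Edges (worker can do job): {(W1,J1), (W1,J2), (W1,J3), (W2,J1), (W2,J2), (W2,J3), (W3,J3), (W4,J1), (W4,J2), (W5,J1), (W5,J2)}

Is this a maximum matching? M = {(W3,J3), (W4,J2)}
No, size 2 is not maximum

Proposed matching has size 2.
Maximum matching size for this graph: 3.

This is NOT maximum - can be improved to size 3.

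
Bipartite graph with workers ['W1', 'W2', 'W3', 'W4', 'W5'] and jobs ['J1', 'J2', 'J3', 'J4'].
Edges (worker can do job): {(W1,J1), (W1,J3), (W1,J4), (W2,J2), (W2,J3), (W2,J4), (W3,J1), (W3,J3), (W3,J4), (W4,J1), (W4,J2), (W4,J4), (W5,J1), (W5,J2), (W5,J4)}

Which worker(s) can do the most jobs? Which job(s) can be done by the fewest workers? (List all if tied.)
Most versatile: W1, W2, W3, W4, W5 (3 jobs); Least covered: J2, J3 (3 workers)

Worker degrees (jobs they can do): W1:3, W2:3, W3:3, W4:3, W5:3
Job degrees (workers who can do it): J1:4, J2:3, J3:3, J4:5

Maximum worker degree is 3, achieved by: W1, W2, W3, W4, W5
Minimum job degree is 3, achieved by: J2, J3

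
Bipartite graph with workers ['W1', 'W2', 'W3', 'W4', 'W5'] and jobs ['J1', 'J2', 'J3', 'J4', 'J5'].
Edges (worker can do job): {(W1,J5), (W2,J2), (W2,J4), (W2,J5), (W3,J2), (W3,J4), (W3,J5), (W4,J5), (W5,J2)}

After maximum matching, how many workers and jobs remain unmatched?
Unmatched: 2 workers, 2 jobs

Maximum matching size: 3
Workers: 5 total, 3 matched, 2 unmatched
Jobs: 5 total, 3 matched, 2 unmatched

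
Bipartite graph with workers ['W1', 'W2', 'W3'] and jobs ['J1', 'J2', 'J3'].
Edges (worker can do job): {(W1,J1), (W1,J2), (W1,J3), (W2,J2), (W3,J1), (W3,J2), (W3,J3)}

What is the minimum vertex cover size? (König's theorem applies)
Minimum vertex cover size = 3

By König's theorem: in bipartite graphs,
min vertex cover = max matching = 3

Maximum matching has size 3, so minimum vertex cover also has size 3.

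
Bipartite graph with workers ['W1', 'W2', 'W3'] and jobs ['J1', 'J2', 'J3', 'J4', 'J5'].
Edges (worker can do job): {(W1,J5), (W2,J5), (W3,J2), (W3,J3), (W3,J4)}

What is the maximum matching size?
Maximum matching size = 2

Maximum matching: {(W1,J5), (W3,J3)}
Size: 2

This assigns 2 workers to 2 distinct jobs.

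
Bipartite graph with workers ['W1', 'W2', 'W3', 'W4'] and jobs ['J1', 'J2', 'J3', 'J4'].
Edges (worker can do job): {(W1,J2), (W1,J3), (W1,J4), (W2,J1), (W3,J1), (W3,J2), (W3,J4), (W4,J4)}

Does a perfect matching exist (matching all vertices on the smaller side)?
Yes, perfect matching exists (size 4)

Perfect matching: {(W1,J3), (W2,J1), (W3,J2), (W4,J4)}
All 4 vertices on the smaller side are matched.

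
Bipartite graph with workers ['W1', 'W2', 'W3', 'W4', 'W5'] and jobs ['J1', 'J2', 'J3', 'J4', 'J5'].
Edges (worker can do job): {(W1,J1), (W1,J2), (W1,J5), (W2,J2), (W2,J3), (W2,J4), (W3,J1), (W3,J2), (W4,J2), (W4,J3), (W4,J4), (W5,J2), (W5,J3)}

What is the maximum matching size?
Maximum matching size = 5

Maximum matching: {(W1,J5), (W2,J4), (W3,J1), (W4,J2), (W5,J3)}
Size: 5

This assigns 5 workers to 5 distinct jobs.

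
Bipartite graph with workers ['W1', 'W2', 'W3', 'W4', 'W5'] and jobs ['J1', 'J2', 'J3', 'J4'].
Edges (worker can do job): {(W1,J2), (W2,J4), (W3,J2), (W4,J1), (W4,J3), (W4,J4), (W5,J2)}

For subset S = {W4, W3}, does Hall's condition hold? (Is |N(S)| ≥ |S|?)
Yes: |N(S)| = 4, |S| = 2

Subset S = {W4, W3}
Neighbors N(S) = {J1, J2, J3, J4}

|N(S)| = 4, |S| = 2
Hall's condition: |N(S)| ≥ |S| is satisfied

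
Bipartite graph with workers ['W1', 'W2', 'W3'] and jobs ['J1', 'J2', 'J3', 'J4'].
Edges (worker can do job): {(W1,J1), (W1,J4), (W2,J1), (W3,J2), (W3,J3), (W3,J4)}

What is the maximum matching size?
Maximum matching size = 3

Maximum matching: {(W1,J4), (W2,J1), (W3,J2)}
Size: 3

This assigns 3 workers to 3 distinct jobs.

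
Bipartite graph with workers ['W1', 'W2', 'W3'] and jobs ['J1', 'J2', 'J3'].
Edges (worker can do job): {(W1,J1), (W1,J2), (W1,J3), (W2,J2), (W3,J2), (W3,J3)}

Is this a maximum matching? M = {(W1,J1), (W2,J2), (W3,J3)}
Yes, size 3 is maximum

Proposed matching has size 3.
Maximum matching size for this graph: 3.

This is a maximum matching.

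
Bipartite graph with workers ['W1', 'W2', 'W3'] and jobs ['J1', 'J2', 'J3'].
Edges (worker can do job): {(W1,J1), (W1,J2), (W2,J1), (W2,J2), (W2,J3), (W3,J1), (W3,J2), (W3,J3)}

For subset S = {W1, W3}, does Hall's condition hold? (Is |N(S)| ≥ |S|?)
Yes: |N(S)| = 3, |S| = 2

Subset S = {W1, W3}
Neighbors N(S) = {J1, J2, J3}

|N(S)| = 3, |S| = 2
Hall's condition: |N(S)| ≥ |S| is satisfied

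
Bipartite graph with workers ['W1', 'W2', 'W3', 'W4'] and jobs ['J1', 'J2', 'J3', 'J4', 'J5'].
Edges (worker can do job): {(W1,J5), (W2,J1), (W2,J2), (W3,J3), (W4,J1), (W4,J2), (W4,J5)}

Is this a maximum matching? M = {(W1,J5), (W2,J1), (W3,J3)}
No, size 3 is not maximum

Proposed matching has size 3.
Maximum matching size for this graph: 4.

This is NOT maximum - can be improved to size 4.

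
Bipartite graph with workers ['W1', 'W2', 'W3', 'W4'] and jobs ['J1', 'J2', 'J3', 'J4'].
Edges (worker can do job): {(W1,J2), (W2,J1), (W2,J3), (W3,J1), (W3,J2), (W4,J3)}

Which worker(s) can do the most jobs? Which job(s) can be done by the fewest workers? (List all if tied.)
Most versatile: W2, W3 (2 jobs); Least covered: J4 (0 workers)

Worker degrees (jobs they can do): W1:1, W2:2, W3:2, W4:1
Job degrees (workers who can do it): J1:2, J2:2, J3:2, J4:0

Maximum worker degree is 2, achieved by: W2, W3
Minimum job degree is 0, achieved by: J4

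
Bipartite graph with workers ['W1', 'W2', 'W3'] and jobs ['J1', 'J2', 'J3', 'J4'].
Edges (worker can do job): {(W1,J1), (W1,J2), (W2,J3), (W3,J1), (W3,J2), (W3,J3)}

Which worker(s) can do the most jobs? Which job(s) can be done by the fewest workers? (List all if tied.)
Most versatile: W3 (3 jobs); Least covered: J4 (0 workers)

Worker degrees (jobs they can do): W1:2, W2:1, W3:3
Job degrees (workers who can do it): J1:2, J2:2, J3:2, J4:0

Maximum worker degree is 3, achieved by: W3
Minimum job degree is 0, achieved by: J4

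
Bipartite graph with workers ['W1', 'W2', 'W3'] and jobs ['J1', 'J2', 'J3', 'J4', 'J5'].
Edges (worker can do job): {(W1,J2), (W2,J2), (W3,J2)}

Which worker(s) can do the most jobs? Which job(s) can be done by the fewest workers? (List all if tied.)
Most versatile: W1, W2, W3 (1 jobs); Least covered: J1, J3, J4, J5 (0 workers)

Worker degrees (jobs they can do): W1:1, W2:1, W3:1
Job degrees (workers who can do it): J1:0, J2:3, J3:0, J4:0, J5:0

Maximum worker degree is 1, achieved by: W1, W2, W3
Minimum job degree is 0, achieved by: J1, J3, J4, J5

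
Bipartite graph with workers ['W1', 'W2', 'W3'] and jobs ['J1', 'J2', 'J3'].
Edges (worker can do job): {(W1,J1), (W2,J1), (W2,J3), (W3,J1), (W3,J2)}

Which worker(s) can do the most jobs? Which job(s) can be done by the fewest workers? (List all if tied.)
Most versatile: W2, W3 (2 jobs); Least covered: J2, J3 (1 workers)

Worker degrees (jobs they can do): W1:1, W2:2, W3:2
Job degrees (workers who can do it): J1:3, J2:1, J3:1

Maximum worker degree is 2, achieved by: W2, W3
Minimum job degree is 1, achieved by: J2, J3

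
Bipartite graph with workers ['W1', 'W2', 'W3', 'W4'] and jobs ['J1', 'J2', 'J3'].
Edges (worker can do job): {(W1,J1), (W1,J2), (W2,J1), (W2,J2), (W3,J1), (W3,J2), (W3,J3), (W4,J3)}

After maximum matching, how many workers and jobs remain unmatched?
Unmatched: 1 workers, 0 jobs

Maximum matching size: 3
Workers: 4 total, 3 matched, 1 unmatched
Jobs: 3 total, 3 matched, 0 unmatched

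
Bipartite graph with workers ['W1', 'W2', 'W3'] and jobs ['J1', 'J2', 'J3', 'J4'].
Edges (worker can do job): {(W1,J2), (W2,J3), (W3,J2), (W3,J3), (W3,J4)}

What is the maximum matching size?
Maximum matching size = 3

Maximum matching: {(W1,J2), (W2,J3), (W3,J4)}
Size: 3

This assigns 3 workers to 3 distinct jobs.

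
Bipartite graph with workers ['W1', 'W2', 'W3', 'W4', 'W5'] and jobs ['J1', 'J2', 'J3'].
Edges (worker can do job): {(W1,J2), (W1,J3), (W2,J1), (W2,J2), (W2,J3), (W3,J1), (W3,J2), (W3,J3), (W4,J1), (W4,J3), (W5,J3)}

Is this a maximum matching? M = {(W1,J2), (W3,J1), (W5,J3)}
Yes, size 3 is maximum

Proposed matching has size 3.
Maximum matching size for this graph: 3.

This is a maximum matching.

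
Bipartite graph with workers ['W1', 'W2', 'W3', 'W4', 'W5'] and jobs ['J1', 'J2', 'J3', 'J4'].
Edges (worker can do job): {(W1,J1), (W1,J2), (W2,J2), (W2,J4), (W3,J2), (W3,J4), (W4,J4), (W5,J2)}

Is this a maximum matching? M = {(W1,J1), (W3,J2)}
No, size 2 is not maximum

Proposed matching has size 2.
Maximum matching size for this graph: 3.

This is NOT maximum - can be improved to size 3.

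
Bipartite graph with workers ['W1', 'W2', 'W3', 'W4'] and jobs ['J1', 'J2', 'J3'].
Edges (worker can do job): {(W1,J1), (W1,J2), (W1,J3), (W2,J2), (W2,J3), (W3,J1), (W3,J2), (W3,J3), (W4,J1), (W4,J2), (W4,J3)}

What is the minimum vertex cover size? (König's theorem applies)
Minimum vertex cover size = 3

By König's theorem: in bipartite graphs,
min vertex cover = max matching = 3

Maximum matching has size 3, so minimum vertex cover also has size 3.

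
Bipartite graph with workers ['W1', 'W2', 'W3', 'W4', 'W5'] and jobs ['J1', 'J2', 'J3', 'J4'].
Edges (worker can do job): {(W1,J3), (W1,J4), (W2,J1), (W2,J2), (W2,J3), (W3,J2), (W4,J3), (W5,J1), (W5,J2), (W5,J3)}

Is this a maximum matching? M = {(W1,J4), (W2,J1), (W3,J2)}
No, size 3 is not maximum

Proposed matching has size 3.
Maximum matching size for this graph: 4.

This is NOT maximum - can be improved to size 4.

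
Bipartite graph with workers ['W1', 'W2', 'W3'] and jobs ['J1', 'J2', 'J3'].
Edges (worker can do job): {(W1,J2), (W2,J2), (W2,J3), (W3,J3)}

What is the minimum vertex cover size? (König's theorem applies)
Minimum vertex cover size = 2

By König's theorem: in bipartite graphs,
min vertex cover = max matching = 2

Maximum matching has size 2, so minimum vertex cover also has size 2.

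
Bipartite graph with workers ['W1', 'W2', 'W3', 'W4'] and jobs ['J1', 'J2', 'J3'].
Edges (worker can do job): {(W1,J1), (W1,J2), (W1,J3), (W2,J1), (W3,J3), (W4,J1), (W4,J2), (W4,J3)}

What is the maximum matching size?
Maximum matching size = 3

Maximum matching: {(W1,J1), (W3,J3), (W4,J2)}
Size: 3

This assigns 3 workers to 3 distinct jobs.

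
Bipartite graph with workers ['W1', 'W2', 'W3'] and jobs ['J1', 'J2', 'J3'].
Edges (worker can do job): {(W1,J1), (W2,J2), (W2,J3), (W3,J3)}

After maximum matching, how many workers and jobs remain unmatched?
Unmatched: 0 workers, 0 jobs

Maximum matching size: 3
Workers: 3 total, 3 matched, 0 unmatched
Jobs: 3 total, 3 matched, 0 unmatched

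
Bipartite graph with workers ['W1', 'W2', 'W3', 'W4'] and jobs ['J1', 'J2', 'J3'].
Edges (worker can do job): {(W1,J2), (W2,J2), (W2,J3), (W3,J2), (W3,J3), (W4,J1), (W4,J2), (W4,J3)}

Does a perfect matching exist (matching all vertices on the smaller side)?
Yes, perfect matching exists (size 3)

Perfect matching: {(W1,J2), (W3,J3), (W4,J1)}
All 3 vertices on the smaller side are matched.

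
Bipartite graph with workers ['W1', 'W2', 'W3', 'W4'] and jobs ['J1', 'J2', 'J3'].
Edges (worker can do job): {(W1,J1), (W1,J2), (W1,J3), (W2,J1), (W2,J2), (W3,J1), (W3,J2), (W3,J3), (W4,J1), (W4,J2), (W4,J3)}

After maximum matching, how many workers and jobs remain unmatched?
Unmatched: 1 workers, 0 jobs

Maximum matching size: 3
Workers: 4 total, 3 matched, 1 unmatched
Jobs: 3 total, 3 matched, 0 unmatched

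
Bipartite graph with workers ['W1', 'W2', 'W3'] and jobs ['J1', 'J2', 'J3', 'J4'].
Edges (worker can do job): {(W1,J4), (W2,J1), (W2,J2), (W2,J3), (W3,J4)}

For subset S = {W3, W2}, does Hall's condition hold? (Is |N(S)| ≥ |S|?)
Yes: |N(S)| = 4, |S| = 2

Subset S = {W3, W2}
Neighbors N(S) = {J1, J2, J3, J4}

|N(S)| = 4, |S| = 2
Hall's condition: |N(S)| ≥ |S| is satisfied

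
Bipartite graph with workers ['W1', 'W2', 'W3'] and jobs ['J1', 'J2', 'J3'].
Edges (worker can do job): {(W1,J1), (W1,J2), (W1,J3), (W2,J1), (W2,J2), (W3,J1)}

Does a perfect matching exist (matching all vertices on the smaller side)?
Yes, perfect matching exists (size 3)

Perfect matching: {(W1,J3), (W2,J2), (W3,J1)}
All 3 vertices on the smaller side are matched.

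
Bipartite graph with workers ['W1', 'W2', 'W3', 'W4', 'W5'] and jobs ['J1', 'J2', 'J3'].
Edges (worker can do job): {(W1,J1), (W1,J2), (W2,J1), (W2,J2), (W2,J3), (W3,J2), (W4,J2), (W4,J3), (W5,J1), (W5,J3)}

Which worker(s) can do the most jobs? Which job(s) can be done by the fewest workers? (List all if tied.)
Most versatile: W2 (3 jobs); Least covered: J1, J3 (3 workers)

Worker degrees (jobs they can do): W1:2, W2:3, W3:1, W4:2, W5:2
Job degrees (workers who can do it): J1:3, J2:4, J3:3

Maximum worker degree is 3, achieved by: W2
Minimum job degree is 3, achieved by: J1, J3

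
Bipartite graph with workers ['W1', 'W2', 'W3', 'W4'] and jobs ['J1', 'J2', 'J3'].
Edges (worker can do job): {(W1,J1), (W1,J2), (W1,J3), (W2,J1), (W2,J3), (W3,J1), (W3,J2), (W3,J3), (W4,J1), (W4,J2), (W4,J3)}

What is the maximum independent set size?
Maximum independent set = 4

By König's theorem:
- Min vertex cover = Max matching = 3
- Max independent set = Total vertices - Min vertex cover
- Max independent set = 7 - 3 = 4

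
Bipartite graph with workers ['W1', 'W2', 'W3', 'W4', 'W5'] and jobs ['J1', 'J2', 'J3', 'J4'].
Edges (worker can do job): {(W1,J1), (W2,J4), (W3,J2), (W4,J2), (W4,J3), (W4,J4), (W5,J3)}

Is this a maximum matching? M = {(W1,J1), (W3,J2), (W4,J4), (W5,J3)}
Yes, size 4 is maximum

Proposed matching has size 4.
Maximum matching size for this graph: 4.

This is a maximum matching.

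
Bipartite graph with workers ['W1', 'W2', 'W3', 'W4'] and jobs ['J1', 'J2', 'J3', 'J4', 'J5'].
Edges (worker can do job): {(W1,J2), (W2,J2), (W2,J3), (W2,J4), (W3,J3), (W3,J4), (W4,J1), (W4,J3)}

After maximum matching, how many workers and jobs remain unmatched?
Unmatched: 0 workers, 1 jobs

Maximum matching size: 4
Workers: 4 total, 4 matched, 0 unmatched
Jobs: 5 total, 4 matched, 1 unmatched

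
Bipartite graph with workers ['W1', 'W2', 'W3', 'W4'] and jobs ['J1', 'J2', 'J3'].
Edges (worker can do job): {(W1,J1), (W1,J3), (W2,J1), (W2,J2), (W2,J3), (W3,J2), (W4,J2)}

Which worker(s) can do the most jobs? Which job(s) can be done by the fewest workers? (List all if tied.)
Most versatile: W2 (3 jobs); Least covered: J1, J3 (2 workers)

Worker degrees (jobs they can do): W1:2, W2:3, W3:1, W4:1
Job degrees (workers who can do it): J1:2, J2:3, J3:2

Maximum worker degree is 3, achieved by: W2
Minimum job degree is 2, achieved by: J1, J3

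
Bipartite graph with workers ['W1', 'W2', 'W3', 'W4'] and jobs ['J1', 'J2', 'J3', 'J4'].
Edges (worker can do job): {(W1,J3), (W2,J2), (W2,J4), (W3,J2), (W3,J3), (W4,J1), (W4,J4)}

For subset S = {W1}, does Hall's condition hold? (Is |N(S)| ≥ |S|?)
Yes: |N(S)| = 1, |S| = 1

Subset S = {W1}
Neighbors N(S) = {J3}

|N(S)| = 1, |S| = 1
Hall's condition: |N(S)| ≥ |S| is satisfied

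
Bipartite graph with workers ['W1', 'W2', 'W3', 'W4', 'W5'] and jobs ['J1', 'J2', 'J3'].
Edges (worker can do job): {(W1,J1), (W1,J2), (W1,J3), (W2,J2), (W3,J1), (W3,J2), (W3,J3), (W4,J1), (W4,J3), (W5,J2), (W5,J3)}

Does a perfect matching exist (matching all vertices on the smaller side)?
Yes, perfect matching exists (size 3)

Perfect matching: {(W3,J3), (W4,J1), (W5,J2)}
All 3 vertices on the smaller side are matched.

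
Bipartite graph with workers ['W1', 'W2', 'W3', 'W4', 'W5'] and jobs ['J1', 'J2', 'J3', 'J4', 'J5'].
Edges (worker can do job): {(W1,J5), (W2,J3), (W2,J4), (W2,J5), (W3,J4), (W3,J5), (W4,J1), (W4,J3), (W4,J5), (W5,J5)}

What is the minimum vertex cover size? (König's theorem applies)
Minimum vertex cover size = 4

By König's theorem: in bipartite graphs,
min vertex cover = max matching = 4

Maximum matching has size 4, so minimum vertex cover also has size 4.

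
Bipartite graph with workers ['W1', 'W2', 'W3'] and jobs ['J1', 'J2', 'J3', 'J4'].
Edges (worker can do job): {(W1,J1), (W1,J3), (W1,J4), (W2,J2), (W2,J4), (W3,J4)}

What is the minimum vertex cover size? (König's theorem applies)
Minimum vertex cover size = 3

By König's theorem: in bipartite graphs,
min vertex cover = max matching = 3

Maximum matching has size 3, so minimum vertex cover also has size 3.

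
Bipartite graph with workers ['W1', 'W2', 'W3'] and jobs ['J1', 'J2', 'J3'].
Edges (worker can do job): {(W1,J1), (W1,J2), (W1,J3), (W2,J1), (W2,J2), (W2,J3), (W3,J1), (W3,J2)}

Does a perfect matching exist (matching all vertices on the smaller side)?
Yes, perfect matching exists (size 3)

Perfect matching: {(W1,J2), (W2,J3), (W3,J1)}
All 3 vertices on the smaller side are matched.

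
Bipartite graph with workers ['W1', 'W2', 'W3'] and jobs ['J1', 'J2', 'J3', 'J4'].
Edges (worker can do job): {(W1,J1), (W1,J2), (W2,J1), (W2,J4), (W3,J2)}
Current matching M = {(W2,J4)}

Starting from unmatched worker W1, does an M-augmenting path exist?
Yes: W1 → J2

An M-augmenting path alternates non-matching / matching edges, starting and ending at unmatched vertices.
Path: W1 → J2
(J2 is unmatched in M, so the path is augmenting.)
Flipping edges along this path would increase |M| from 1 to 2.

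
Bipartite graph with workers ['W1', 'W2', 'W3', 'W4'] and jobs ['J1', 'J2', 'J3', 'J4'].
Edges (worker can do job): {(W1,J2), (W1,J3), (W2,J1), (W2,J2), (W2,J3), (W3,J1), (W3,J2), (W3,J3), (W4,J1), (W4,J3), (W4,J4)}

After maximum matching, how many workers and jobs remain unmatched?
Unmatched: 0 workers, 0 jobs

Maximum matching size: 4
Workers: 4 total, 4 matched, 0 unmatched
Jobs: 4 total, 4 matched, 0 unmatched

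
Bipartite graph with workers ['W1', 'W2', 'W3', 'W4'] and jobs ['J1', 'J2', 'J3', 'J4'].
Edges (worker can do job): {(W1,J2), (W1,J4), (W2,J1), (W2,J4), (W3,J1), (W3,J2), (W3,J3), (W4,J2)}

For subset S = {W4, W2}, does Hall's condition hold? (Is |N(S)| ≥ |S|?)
Yes: |N(S)| = 3, |S| = 2

Subset S = {W4, W2}
Neighbors N(S) = {J1, J2, J4}

|N(S)| = 3, |S| = 2
Hall's condition: |N(S)| ≥ |S| is satisfied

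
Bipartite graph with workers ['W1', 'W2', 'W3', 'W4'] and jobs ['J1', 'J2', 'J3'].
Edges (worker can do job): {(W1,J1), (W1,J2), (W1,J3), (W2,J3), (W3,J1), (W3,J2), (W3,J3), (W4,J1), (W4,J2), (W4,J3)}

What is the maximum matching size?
Maximum matching size = 3

Maximum matching: {(W1,J3), (W3,J1), (W4,J2)}
Size: 3

This assigns 3 workers to 3 distinct jobs.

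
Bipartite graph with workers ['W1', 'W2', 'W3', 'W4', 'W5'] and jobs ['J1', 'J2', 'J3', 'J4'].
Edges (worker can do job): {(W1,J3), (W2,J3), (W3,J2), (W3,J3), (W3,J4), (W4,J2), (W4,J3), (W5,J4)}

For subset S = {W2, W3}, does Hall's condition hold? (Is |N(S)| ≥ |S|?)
Yes: |N(S)| = 3, |S| = 2

Subset S = {W2, W3}
Neighbors N(S) = {J2, J3, J4}

|N(S)| = 3, |S| = 2
Hall's condition: |N(S)| ≥ |S| is satisfied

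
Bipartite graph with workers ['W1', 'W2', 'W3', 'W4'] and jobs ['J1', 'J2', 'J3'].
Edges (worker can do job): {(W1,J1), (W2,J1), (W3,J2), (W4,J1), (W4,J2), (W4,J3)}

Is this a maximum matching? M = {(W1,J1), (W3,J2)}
No, size 2 is not maximum

Proposed matching has size 2.
Maximum matching size for this graph: 3.

This is NOT maximum - can be improved to size 3.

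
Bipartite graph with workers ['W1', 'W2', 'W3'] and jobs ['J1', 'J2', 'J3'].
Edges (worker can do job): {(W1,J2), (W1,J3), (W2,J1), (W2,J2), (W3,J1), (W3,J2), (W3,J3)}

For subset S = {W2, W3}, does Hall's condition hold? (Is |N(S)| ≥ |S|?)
Yes: |N(S)| = 3, |S| = 2

Subset S = {W2, W3}
Neighbors N(S) = {J1, J2, J3}

|N(S)| = 3, |S| = 2
Hall's condition: |N(S)| ≥ |S| is satisfied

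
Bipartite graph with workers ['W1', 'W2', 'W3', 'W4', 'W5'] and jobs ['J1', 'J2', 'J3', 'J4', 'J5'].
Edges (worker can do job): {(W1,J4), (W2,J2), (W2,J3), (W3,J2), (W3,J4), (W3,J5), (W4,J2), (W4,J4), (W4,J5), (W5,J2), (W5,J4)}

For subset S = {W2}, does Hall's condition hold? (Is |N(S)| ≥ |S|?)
Yes: |N(S)| = 2, |S| = 1

Subset S = {W2}
Neighbors N(S) = {J2, J3}

|N(S)| = 2, |S| = 1
Hall's condition: |N(S)| ≥ |S| is satisfied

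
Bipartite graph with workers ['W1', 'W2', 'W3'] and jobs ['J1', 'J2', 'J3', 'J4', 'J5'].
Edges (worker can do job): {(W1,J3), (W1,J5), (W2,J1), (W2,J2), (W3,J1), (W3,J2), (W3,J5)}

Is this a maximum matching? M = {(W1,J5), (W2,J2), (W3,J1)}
Yes, size 3 is maximum

Proposed matching has size 3.
Maximum matching size for this graph: 3.

This is a maximum matching.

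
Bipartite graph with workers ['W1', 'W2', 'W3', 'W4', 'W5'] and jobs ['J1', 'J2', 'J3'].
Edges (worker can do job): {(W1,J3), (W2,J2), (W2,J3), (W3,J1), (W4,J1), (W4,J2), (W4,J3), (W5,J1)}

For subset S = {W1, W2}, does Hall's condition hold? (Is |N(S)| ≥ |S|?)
Yes: |N(S)| = 2, |S| = 2

Subset S = {W1, W2}
Neighbors N(S) = {J2, J3}

|N(S)| = 2, |S| = 2
Hall's condition: |N(S)| ≥ |S| is satisfied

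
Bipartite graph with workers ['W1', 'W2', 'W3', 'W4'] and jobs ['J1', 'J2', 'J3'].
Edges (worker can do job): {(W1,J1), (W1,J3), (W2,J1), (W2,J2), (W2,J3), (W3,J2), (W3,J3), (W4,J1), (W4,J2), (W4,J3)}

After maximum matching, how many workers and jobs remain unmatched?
Unmatched: 1 workers, 0 jobs

Maximum matching size: 3
Workers: 4 total, 3 matched, 1 unmatched
Jobs: 3 total, 3 matched, 0 unmatched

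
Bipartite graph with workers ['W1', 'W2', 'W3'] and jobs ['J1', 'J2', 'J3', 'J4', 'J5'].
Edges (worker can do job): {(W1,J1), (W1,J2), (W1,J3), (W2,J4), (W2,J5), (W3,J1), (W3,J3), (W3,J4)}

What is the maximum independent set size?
Maximum independent set = 5

By König's theorem:
- Min vertex cover = Max matching = 3
- Max independent set = Total vertices - Min vertex cover
- Max independent set = 8 - 3 = 5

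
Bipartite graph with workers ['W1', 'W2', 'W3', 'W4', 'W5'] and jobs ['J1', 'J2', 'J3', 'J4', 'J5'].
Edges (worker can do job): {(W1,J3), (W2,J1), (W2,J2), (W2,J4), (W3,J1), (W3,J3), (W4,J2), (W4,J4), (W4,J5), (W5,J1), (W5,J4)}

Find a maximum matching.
Matching: {(W1,J3), (W2,J2), (W3,J1), (W4,J5), (W5,J4)}

Maximum matching (size 5):
  W1 → J3
  W2 → J2
  W3 → J1
  W4 → J5
  W5 → J4

Each worker is assigned to at most one job, and each job to at most one worker.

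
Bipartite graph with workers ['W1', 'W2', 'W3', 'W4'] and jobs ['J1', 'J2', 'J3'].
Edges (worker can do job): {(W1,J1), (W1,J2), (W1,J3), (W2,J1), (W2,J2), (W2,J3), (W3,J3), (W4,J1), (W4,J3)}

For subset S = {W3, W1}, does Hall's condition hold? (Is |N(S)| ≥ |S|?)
Yes: |N(S)| = 3, |S| = 2

Subset S = {W3, W1}
Neighbors N(S) = {J1, J2, J3}

|N(S)| = 3, |S| = 2
Hall's condition: |N(S)| ≥ |S| is satisfied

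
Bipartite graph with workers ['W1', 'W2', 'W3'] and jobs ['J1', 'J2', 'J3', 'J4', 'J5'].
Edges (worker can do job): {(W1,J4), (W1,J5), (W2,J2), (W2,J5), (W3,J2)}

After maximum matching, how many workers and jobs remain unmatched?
Unmatched: 0 workers, 2 jobs

Maximum matching size: 3
Workers: 3 total, 3 matched, 0 unmatched
Jobs: 5 total, 3 matched, 2 unmatched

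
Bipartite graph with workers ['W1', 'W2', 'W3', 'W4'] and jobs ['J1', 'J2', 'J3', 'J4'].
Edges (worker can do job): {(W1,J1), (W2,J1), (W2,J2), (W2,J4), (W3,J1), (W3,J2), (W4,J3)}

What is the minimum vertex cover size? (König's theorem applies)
Minimum vertex cover size = 4

By König's theorem: in bipartite graphs,
min vertex cover = max matching = 4

Maximum matching has size 4, so minimum vertex cover also has size 4.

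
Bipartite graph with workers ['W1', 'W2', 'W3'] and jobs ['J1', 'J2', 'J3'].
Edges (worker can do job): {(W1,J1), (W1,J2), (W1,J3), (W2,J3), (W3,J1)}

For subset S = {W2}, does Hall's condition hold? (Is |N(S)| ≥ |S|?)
Yes: |N(S)| = 1, |S| = 1

Subset S = {W2}
Neighbors N(S) = {J3}

|N(S)| = 1, |S| = 1
Hall's condition: |N(S)| ≥ |S| is satisfied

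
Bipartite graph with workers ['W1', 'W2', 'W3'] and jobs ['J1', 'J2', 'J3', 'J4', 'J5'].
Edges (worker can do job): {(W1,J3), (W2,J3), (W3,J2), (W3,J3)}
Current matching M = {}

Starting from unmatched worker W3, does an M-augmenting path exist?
Yes: W3 → J2

An M-augmenting path alternates non-matching / matching edges, starting and ending at unmatched vertices.
Path: W3 → J2
(J2 is unmatched in M, so the path is augmenting.)
Flipping edges along this path would increase |M| from 0 to 1.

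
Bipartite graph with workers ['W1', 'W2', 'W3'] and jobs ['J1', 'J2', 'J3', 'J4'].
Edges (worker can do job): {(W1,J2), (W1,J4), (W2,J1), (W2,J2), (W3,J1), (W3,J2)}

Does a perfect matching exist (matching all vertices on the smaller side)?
Yes, perfect matching exists (size 3)

Perfect matching: {(W1,J4), (W2,J2), (W3,J1)}
All 3 vertices on the smaller side are matched.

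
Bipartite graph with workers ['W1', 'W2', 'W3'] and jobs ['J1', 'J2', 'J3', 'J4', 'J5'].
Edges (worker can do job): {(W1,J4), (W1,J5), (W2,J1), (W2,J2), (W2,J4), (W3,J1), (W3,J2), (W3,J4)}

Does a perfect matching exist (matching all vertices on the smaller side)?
Yes, perfect matching exists (size 3)

Perfect matching: {(W1,J5), (W2,J4), (W3,J1)}
All 3 vertices on the smaller side are matched.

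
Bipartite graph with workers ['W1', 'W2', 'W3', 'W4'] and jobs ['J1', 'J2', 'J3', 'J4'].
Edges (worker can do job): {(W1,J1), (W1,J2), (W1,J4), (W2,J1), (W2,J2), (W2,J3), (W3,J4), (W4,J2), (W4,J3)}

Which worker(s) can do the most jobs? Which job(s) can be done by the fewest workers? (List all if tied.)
Most versatile: W1, W2 (3 jobs); Least covered: J1, J3, J4 (2 workers)

Worker degrees (jobs they can do): W1:3, W2:3, W3:1, W4:2
Job degrees (workers who can do it): J1:2, J2:3, J3:2, J4:2

Maximum worker degree is 3, achieved by: W1, W2
Minimum job degree is 2, achieved by: J1, J3, J4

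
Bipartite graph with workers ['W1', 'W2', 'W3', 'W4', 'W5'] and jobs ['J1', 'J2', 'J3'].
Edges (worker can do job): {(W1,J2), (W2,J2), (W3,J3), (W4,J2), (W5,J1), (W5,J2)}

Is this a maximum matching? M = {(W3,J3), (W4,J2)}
No, size 2 is not maximum

Proposed matching has size 2.
Maximum matching size for this graph: 3.

This is NOT maximum - can be improved to size 3.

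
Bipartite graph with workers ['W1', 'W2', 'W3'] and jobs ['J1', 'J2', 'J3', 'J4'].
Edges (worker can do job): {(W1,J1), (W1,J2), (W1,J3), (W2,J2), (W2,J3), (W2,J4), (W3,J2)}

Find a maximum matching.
Matching: {(W1,J1), (W2,J3), (W3,J2)}

Maximum matching (size 3):
  W1 → J1
  W2 → J3
  W3 → J2

Each worker is assigned to at most one job, and each job to at most one worker.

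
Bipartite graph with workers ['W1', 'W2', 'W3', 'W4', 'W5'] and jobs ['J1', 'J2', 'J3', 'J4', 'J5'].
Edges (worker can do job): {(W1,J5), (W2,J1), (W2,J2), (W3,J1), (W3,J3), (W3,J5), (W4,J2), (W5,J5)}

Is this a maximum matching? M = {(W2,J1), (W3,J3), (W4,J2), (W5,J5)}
Yes, size 4 is maximum

Proposed matching has size 4.
Maximum matching size for this graph: 4.

This is a maximum matching.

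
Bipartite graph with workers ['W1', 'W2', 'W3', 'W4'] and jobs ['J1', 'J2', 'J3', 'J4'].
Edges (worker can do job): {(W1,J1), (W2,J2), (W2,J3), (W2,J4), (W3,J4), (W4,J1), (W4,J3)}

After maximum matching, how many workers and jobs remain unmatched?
Unmatched: 0 workers, 0 jobs

Maximum matching size: 4
Workers: 4 total, 4 matched, 0 unmatched
Jobs: 4 total, 4 matched, 0 unmatched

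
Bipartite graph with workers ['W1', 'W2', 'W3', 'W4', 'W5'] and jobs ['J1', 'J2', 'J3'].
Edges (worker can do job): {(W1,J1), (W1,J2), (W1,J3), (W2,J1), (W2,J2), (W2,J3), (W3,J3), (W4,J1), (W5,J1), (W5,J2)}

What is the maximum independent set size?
Maximum independent set = 5

By König's theorem:
- Min vertex cover = Max matching = 3
- Max independent set = Total vertices - Min vertex cover
- Max independent set = 8 - 3 = 5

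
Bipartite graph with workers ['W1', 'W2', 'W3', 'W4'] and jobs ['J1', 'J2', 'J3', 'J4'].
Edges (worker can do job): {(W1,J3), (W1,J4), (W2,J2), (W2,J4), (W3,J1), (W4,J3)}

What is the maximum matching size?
Maximum matching size = 4

Maximum matching: {(W1,J4), (W2,J2), (W3,J1), (W4,J3)}
Size: 4

This assigns 4 workers to 4 distinct jobs.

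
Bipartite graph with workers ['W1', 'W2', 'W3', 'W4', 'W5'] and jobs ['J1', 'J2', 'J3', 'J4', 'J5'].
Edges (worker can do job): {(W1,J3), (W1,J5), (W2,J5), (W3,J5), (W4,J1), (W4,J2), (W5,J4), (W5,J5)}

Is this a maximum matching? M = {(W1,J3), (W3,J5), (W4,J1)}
No, size 3 is not maximum

Proposed matching has size 3.
Maximum matching size for this graph: 4.

This is NOT maximum - can be improved to size 4.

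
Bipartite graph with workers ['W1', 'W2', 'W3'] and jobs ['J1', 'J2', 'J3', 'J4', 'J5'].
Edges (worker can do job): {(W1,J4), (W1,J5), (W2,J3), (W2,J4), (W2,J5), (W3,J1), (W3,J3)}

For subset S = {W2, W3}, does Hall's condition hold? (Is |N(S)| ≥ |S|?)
Yes: |N(S)| = 4, |S| = 2

Subset S = {W2, W3}
Neighbors N(S) = {J1, J3, J4, J5}

|N(S)| = 4, |S| = 2
Hall's condition: |N(S)| ≥ |S| is satisfied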